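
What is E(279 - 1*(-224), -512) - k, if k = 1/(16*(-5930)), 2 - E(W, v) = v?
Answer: 48768321/94880 ≈ 514.00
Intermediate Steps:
E(W, v) = 2 - v
k = -1/94880 (k = 1/(-94880) = -1/94880 ≈ -1.0540e-5)
E(279 - 1*(-224), -512) - k = (2 - 1*(-512)) - 1*(-1/94880) = (2 + 512) + 1/94880 = 514 + 1/94880 = 48768321/94880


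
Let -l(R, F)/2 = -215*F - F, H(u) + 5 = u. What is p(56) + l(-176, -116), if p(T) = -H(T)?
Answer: -50163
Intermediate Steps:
H(u) = -5 + u
p(T) = 5 - T (p(T) = -(-5 + T) = 5 - T)
l(R, F) = 432*F (l(R, F) = -2*(-215*F - F) = -(-432)*F = 432*F)
p(56) + l(-176, -116) = (5 - 1*56) + 432*(-116) = (5 - 56) - 50112 = -51 - 50112 = -50163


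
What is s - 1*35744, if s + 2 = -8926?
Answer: -44672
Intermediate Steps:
s = -8928 (s = -2 - 8926 = -8928)
s - 1*35744 = -8928 - 1*35744 = -8928 - 35744 = -44672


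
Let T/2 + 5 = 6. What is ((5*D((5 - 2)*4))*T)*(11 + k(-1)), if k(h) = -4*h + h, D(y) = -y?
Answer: -1680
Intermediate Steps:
T = 2 (T = -10 + 2*6 = -10 + 12 = 2)
k(h) = -3*h
((5*D((5 - 2)*4))*T)*(11 + k(-1)) = ((5*(-(5 - 2)*4))*2)*(11 - 3*(-1)) = ((5*(-3*4))*2)*(11 + 3) = ((5*(-1*12))*2)*14 = ((5*(-12))*2)*14 = -60*2*14 = -120*14 = -1680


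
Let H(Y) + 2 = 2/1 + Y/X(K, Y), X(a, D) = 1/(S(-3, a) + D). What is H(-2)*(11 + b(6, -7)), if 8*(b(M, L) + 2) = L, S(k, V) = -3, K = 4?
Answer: 325/4 ≈ 81.250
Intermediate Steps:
b(M, L) = -2 + L/8
X(a, D) = 1/(-3 + D)
H(Y) = Y*(-3 + Y) (H(Y) = -2 + (2/1 + Y/(1/(-3 + Y))) = -2 + (2*1 + Y*(-3 + Y)) = -2 + (2 + Y*(-3 + Y)) = Y*(-3 + Y))
H(-2)*(11 + b(6, -7)) = (-2*(-3 - 2))*(11 + (-2 + (⅛)*(-7))) = (-2*(-5))*(11 + (-2 - 7/8)) = 10*(11 - 23/8) = 10*(65/8) = 325/4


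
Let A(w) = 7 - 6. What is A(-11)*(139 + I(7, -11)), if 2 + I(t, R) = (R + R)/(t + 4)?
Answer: 135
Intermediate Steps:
I(t, R) = -2 + 2*R/(4 + t) (I(t, R) = -2 + (R + R)/(t + 4) = -2 + (2*R)/(4 + t) = -2 + 2*R/(4 + t))
A(w) = 1
A(-11)*(139 + I(7, -11)) = 1*(139 + 2*(-4 - 11 - 1*7)/(4 + 7)) = 1*(139 + 2*(-4 - 11 - 7)/11) = 1*(139 + 2*(1/11)*(-22)) = 1*(139 - 4) = 1*135 = 135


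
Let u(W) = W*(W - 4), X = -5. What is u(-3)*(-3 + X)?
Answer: -168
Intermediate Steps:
u(W) = W*(-4 + W)
u(-3)*(-3 + X) = (-3*(-4 - 3))*(-3 - 5) = -3*(-7)*(-8) = 21*(-8) = -168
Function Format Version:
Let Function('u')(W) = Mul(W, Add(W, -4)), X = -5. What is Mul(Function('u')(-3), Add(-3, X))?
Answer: -168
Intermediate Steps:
Function('u')(W) = Mul(W, Add(-4, W))
Mul(Function('u')(-3), Add(-3, X)) = Mul(Mul(-3, Add(-4, -3)), Add(-3, -5)) = Mul(Mul(-3, -7), -8) = Mul(21, -8) = -168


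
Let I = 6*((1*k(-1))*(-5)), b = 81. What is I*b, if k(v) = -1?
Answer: 2430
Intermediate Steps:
I = 30 (I = 6*((1*(-1))*(-5)) = 6*(-1*(-5)) = 6*5 = 30)
I*b = 30*81 = 2430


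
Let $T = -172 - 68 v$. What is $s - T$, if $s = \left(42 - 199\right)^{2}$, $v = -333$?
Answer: $2177$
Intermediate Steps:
$s = 24649$ ($s = \left(42 - 199\right)^{2} = \left(-157\right)^{2} = 24649$)
$T = 22472$ ($T = -172 - -22644 = -172 + 22644 = 22472$)
$s - T = 24649 - 22472 = 2177$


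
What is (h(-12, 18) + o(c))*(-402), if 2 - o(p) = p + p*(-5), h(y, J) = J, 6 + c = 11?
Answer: -16080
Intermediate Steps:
c = 5 (c = -6 + 11 = 5)
o(p) = 2 + 4*p (o(p) = 2 - (p + p*(-5)) = 2 - (p - 5*p) = 2 - (-4)*p = 2 + 4*p)
(h(-12, 18) + o(c))*(-402) = (18 + (2 + 4*5))*(-402) = (18 + (2 + 20))*(-402) = (18 + 22)*(-402) = 40*(-402) = -16080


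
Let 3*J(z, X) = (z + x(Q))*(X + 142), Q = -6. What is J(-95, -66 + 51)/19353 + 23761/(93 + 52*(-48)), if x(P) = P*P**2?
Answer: -163827910/15501753 ≈ -10.568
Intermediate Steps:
x(P) = P**3
J(z, X) = (-216 + z)*(142 + X)/3 (J(z, X) = ((z + (-6)**3)*(X + 142))/3 = ((z - 216)*(142 + X))/3 = ((-216 + z)*(142 + X))/3 = (-216 + z)*(142 + X)/3)
J(-95, -66 + 51)/19353 + 23761/(93 + 52*(-48)) = (-10224 - 72*(-66 + 51) + (142/3)*(-95) + (1/3)*(-66 + 51)*(-95))/19353 + 23761/(93 + 52*(-48)) = (-10224 - 72*(-15) - 13490/3 + (1/3)*(-15)*(-95))*(1/19353) + 23761/(93 - 2496) = (-10224 + 1080 - 13490/3 + 475)*(1/19353) + 23761/(-2403) = -39497/3*1/19353 + 23761*(-1/2403) = -39497/58059 - 23761/2403 = -163827910/15501753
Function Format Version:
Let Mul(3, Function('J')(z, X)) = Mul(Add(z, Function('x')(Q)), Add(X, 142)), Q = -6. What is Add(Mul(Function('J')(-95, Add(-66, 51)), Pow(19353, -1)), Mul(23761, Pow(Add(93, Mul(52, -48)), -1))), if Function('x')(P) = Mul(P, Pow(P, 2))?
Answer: Rational(-163827910, 15501753) ≈ -10.568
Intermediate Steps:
Function('x')(P) = Pow(P, 3)
Function('J')(z, X) = Mul(Rational(1, 3), Add(-216, z), Add(142, X)) (Function('J')(z, X) = Mul(Rational(1, 3), Mul(Add(z, Pow(-6, 3)), Add(X, 142))) = Mul(Rational(1, 3), Mul(Add(z, -216), Add(142, X))) = Mul(Rational(1, 3), Mul(Add(-216, z), Add(142, X))) = Mul(Rational(1, 3), Add(-216, z), Add(142, X)))
Add(Mul(Function('J')(-95, Add(-66, 51)), Pow(19353, -1)), Mul(23761, Pow(Add(93, Mul(52, -48)), -1))) = Add(Mul(Add(-10224, Mul(-72, Add(-66, 51)), Mul(Rational(142, 3), -95), Mul(Rational(1, 3), Add(-66, 51), -95)), Pow(19353, -1)), Mul(23761, Pow(Add(93, Mul(52, -48)), -1))) = Add(Mul(Add(-10224, Mul(-72, -15), Rational(-13490, 3), Mul(Rational(1, 3), -15, -95)), Rational(1, 19353)), Mul(23761, Pow(Add(93, -2496), -1))) = Add(Mul(Add(-10224, 1080, Rational(-13490, 3), 475), Rational(1, 19353)), Mul(23761, Pow(-2403, -1))) = Add(Mul(Rational(-39497, 3), Rational(1, 19353)), Mul(23761, Rational(-1, 2403))) = Add(Rational(-39497, 58059), Rational(-23761, 2403)) = Rational(-163827910, 15501753)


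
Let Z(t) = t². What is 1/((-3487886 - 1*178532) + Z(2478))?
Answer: 1/2474066 ≈ 4.0419e-7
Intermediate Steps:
1/((-3487886 - 1*178532) + Z(2478)) = 1/((-3487886 - 1*178532) + 2478²) = 1/((-3487886 - 178532) + 6140484) = 1/(-3666418 + 6140484) = 1/2474066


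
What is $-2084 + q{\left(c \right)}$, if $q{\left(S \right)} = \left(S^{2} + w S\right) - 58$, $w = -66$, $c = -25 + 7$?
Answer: $-630$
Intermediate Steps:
$c = -18$
$q{\left(S \right)} = -58 + S^{2} - 66 S$ ($q{\left(S \right)} = \left(S^{2} - 66 S\right) - 58 = -58 + S^{2} - 66 S$)
$-2084 + q{\left(c \right)} = -2084 - \left(-1130 - 324\right) = -2084 + \left(-58 + 324 + 1188\right) = -2084 + 1454 = -630$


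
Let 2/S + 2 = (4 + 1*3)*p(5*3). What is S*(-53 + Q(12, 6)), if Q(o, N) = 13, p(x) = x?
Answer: -80/103 ≈ -0.77670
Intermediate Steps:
S = 2/103 (S = 2/(-2 + (4 + 1*3)*(5*3)) = 2/(-2 + (4 + 3)*15) = 2/(-2 + 7*15) = 2/(-2 + 105) = 2/103 ≈ 0.019417)
S*(-53 + Q(12, 6)) = 2*(-53 + 13)/103 = (2/103)*(-40) = -80/103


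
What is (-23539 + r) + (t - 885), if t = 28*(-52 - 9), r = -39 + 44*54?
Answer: -23795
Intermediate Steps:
r = 2337 (r = -39 + 2376 = 2337)
t = -1708 (t = 28*(-61) = -1708)
(-23539 + r) + (t - 885) = (-23539 + 2337) + (-1708 - 885) = -21202 - 2593 = -23795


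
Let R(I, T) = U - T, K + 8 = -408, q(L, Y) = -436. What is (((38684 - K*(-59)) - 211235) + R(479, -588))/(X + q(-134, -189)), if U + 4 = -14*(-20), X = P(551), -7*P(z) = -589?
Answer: 1373617/2463 ≈ 557.70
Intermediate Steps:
P(z) = 589/7 (P(z) = -1/7*(-589) = 589/7)
X = 589/7 ≈ 84.143
U = 276 (U = -4 - 14*(-20) = -4 + 280 = 276)
K = -416 (K = -8 - 408 = -416)
R(I, T) = 276 - T
(((38684 - K*(-59)) - 211235) + R(479, -588))/(X + q(-134, -189)) = (((38684 - (-416)*(-59)) - 211235) + (276 - 1*(-588)))/(589/7 - 436) = (((38684 - 1*24544) - 211235) + (276 + 588))/(-2463/7) = (((38684 - 24544) - 211235) + 864)*(-7/2463) = ((14140 - 211235) + 864)*(-7/2463) = (-197095 + 864)*(-7/2463) = -196231*(-7/2463) = 1373617/2463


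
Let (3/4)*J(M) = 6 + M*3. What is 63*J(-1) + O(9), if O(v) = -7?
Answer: 245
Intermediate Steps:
J(M) = 8 + 4*M (J(M) = 4*(6 + M*3)/3 = 4*(6 + 3*M)/3 = 8 + 4*M)
63*J(-1) + O(9) = 63*(8 + 4*(-1)) - 7 = 63*(8 - 4) - 7 = 63*4 - 7 = 252 - 7 = 245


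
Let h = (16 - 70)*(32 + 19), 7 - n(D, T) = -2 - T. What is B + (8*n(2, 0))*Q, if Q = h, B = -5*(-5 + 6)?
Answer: -198293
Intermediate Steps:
n(D, T) = 9 + T (n(D, T) = 7 - (-2 - T) = 7 + (2 + T) = 9 + T)
B = -5 (B = -5*1 = -5)
h = -2754 (h = -54*51 = -2754)
Q = -2754
B + (8*n(2, 0))*Q = -5 + (8*(9 + 0))*(-2754) = -5 + (8*9)*(-2754) = -5 + 72*(-2754) = -5 - 198288 = -198293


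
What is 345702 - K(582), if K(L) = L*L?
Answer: 6978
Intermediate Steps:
K(L) = L²
345702 - K(582) = 345702 - 1*582² = 345702 - 1*338724 = 345702 - 338724 = 6978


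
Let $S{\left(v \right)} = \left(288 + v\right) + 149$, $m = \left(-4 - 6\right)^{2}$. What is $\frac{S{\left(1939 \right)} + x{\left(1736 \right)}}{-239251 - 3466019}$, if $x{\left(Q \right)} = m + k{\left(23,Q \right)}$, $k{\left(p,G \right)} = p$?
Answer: $- \frac{833}{1235090} \approx -0.00067445$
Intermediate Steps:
$m = 100$ ($m = \left(-10\right)^{2} = 100$)
$S{\left(v \right)} = 437 + v$
$x{\left(Q \right)} = 123$ ($x{\left(Q \right)} = 100 + 23 = 123$)
$\frac{S{\left(1939 \right)} + x{\left(1736 \right)}}{-239251 - 3466019} = \frac{\left(437 + 1939\right) + 123}{-239251 - 3466019} = \frac{2376 + 123}{-3705270} = 2499 \left(- \frac{1}{3705270}\right) = - \frac{833}{1235090}$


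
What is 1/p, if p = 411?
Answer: 1/411 ≈ 0.0024331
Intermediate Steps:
1/p = 1/411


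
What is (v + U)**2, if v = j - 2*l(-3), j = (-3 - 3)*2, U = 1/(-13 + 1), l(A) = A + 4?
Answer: 28561/144 ≈ 198.34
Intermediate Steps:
l(A) = 4 + A
U = -1/12 (U = 1/(-12) = -1/12 ≈ -0.083333)
j = -12 (j = -6*2 = -12)
v = -14 (v = -12 - 2*(4 - 3) = -12 - 2*1 = -12 - 2 = -14)
(v + U)**2 = (-14 - 1/12)**2 = (-169/12)**2 = 28561/144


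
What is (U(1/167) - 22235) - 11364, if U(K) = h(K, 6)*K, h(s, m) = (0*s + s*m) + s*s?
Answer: -156486098334/4657463 ≈ -33599.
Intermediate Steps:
h(s, m) = s² + m*s (h(s, m) = (0 + m*s) + s² = m*s + s² = s² + m*s)
U(K) = K²*(6 + K) (U(K) = (K*(6 + K))*K = K²*(6 + K))
(U(1/167) - 22235) - 11364 = ((1/167)²*(6 + 1/167) - 22235) - 11364 = ((1/27889)*(1003/167) - 22235) - 11364 = (1003/4657463 - 22235) - 11364 = -103558688802/4657463 - 11364 = -156486098334/4657463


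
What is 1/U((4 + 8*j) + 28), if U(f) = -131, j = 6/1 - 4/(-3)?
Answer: -1/131 ≈ -0.0076336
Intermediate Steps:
j = 22/3 (j = 6*1 - 4*(-⅓) = 6 + 4/3 = 22/3 ≈ 7.3333)
1/U((4 + 8*j) + 28) = 1/(-131) = -1/131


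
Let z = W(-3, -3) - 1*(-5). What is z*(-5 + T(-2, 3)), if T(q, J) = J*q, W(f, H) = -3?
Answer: -22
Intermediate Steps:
z = 2 (z = -3 - 1*(-5) = -3 + 5 = 2)
z*(-5 + T(-2, 3)) = 2*(-5 + 3*(-2)) = 2*(-5 - 6) = 2*(-11) = -22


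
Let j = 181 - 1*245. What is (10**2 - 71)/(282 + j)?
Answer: 29/218 ≈ 0.13303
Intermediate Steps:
j = -64 (j = 181 - 245 = -64)
(10**2 - 71)/(282 + j) = (10**2 - 71)/(282 - 64) = (100 - 71)/218 = 29*(1/218) = 29/218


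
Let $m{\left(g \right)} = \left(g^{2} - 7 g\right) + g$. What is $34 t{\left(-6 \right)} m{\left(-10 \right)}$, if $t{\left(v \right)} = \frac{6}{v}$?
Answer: $-5440$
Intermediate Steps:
$m{\left(g \right)} = g^{2} - 6 g$
$34 t{\left(-6 \right)} m{\left(-10 \right)} = 34 \frac{6}{-6} \left(- 10 \left(-6 - 10\right)\right) = 34 \cdot 6 \left(- \frac{1}{6}\right) \left(\left(-10\right) \left(-16\right)\right) = 34 \left(-1\right) 160 = \left(-34\right) 160 = -5440$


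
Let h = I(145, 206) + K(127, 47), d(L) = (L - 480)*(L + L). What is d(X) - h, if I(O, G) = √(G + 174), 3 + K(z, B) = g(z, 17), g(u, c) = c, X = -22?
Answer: 22074 - 2*√95 ≈ 22055.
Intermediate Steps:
K(z, B) = 14 (K(z, B) = -3 + 17 = 14)
I(O, G) = √(174 + G)
d(L) = 2*L*(-480 + L) (d(L) = (-480 + L)*(2*L) = 2*L*(-480 + L))
h = 14 + 2*√95 (h = √(174 + 206) + 14 = √380 + 14 = 2*√95 + 14 = 14 + 2*√95 ≈ 33.494)
d(X) - h = 2*(-22)*(-480 - 22) - (14 + 2*√95) = 2*(-22)*(-502) + (-14 - 2*√95) = 22088 + (-14 - 2*√95) = 22074 - 2*√95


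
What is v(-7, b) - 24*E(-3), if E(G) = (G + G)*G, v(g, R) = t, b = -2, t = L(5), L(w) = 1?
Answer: -431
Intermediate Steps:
t = 1
v(g, R) = 1
E(G) = 2*G² (E(G) = (2*G)*G = 2*G²)
v(-7, b) - 24*E(-3) = 1 - 48*(-3)² = 1 - 48*9 = 1 - 24*18 = 1 - 432 = -431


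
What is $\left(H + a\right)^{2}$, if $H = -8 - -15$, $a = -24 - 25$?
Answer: $1764$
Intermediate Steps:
$a = -49$
$H = 7$ ($H = -8 + 15 = 7$)
$\left(H + a\right)^{2} = \left(7 - 49\right)^{2} = \left(-42\right)^{2} = 1764$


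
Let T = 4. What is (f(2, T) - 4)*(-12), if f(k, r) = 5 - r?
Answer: 36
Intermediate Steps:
(f(2, T) - 4)*(-12) = ((5 - 1*4) - 4)*(-12) = ((5 - 4) - 4)*(-12) = (1 - 4)*(-12) = -3*(-12) = 36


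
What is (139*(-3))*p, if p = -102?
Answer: 42534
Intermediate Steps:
(139*(-3))*p = (139*(-3))*(-102) = -417*(-102) = 42534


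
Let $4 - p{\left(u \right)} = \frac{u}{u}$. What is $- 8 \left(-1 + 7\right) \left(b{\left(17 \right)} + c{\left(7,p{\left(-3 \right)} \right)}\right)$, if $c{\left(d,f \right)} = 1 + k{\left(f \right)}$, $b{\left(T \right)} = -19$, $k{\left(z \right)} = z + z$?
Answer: $576$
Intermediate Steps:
$k{\left(z \right)} = 2 z$
$p{\left(u \right)} = 3$ ($p{\left(u \right)} = 4 - \frac{u}{u} = 4 - 1 = 3$)
$c{\left(d,f \right)} = 1 + 2 f$
$- 8 \left(-1 + 7\right) \left(b{\left(17 \right)} + c{\left(7,p{\left(-3 \right)} \right)}\right) = - 8 \left(-1 + 7\right) \left(-19 + \left(1 + 2 \cdot 3\right)\right) = \left(-8\right) 6 \left(-19 + \left(1 + 6\right)\right) = - 48 \left(-19 + 7\right) = \left(-48\right) \left(-12\right) = 576$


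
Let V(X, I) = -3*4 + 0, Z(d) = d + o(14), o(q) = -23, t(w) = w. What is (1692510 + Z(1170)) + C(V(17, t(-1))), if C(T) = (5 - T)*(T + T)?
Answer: 1693249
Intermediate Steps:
Z(d) = -23 + d (Z(d) = d - 23 = -23 + d)
V(X, I) = -12 (V(X, I) = -12 + 0 = -12)
C(T) = 2*T*(5 - T) (C(T) = (5 - T)*(2*T) = 2*T*(5 - T))
(1692510 + Z(1170)) + C(V(17, t(-1))) = (1692510 + (-23 + 1170)) + 2*(-12)*(5 - 1*(-12)) = (1692510 + 1147) + 2*(-12)*(5 + 12) = 1693657 + 2*(-12)*17 = 1693657 - 408 = 1693249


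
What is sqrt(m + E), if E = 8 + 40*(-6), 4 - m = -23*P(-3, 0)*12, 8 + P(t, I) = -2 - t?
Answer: 12*I*sqrt(15) ≈ 46.476*I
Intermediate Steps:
P(t, I) = -10 - t (P(t, I) = -8 + (-2 - t) = -10 - t)
m = -1928 (m = 4 - (-23*(-10 - 1*(-3)))*12 = 4 - (-23*(-10 + 3))*12 = 4 - (-23*(-7))*12 = 4 - 161*12 = 4 - 1*1932 = 4 - 1932 = -1928)
E = -232 (E = 8 - 240 = -232)
sqrt(m + E) = sqrt(-1928 - 232) = sqrt(-2160) = 12*I*sqrt(15)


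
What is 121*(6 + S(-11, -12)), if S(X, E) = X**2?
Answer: 15367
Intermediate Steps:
121*(6 + S(-11, -12)) = 121*(6 + (-11)**2) = 121*(6 + 121) = 121*127 = 15367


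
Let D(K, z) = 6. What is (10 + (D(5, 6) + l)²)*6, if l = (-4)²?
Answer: 2964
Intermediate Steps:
l = 16
(10 + (D(5, 6) + l)²)*6 = (10 + (6 + 16)²)*6 = (10 + 22²)*6 = (10 + 484)*6 = 494*6 = 2964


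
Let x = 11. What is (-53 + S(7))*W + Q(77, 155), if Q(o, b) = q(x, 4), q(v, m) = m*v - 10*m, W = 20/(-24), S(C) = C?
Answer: 127/3 ≈ 42.333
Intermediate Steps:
W = -5/6 (W = 20*(-1/24) = -5/6 ≈ -0.83333)
q(v, m) = -10*m + m*v
Q(o, b) = 4 (Q(o, b) = 4*(-10 + 11) = 4*1 = 4)
(-53 + S(7))*W + Q(77, 155) = (-53 + 7)*(-5/6) + 4 = -46*(-5/6) + 4 = 115/3 + 4 = 127/3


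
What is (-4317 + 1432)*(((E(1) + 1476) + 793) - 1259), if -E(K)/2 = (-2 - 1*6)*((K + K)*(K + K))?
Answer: -3098490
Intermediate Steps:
E(K) = 64*K² (E(K) = -2*(-2 - 1*6)*(K + K)*(K + K) = -2*(-2 - 6)*(2*K)*(2*K) = -(-16)*4*K² = -(-64)*K² = 64*K²)
(-4317 + 1432)*(((E(1) + 1476) + 793) - 1259) = (-4317 + 1432)*(((64*1² + 1476) + 793) - 1259) = -2885*(((64*1 + 1476) + 793) - 1259) = -2885*(((64 + 1476) + 793) - 1259) = -2885*((1540 + 793) - 1259) = -2885*(2333 - 1259) = -2885*1074 = -3098490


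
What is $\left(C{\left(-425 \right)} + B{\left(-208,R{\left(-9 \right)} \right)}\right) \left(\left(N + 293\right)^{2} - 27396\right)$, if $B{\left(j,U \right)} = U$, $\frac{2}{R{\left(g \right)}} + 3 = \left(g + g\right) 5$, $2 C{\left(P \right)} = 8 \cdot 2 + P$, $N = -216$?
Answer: $\frac{816626147}{186} \approx 4.3905 \cdot 10^{6}$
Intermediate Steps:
$C{\left(P \right)} = 8 + \frac{P}{2}$ ($C{\left(P \right)} = \frac{8 \cdot 2 + P}{2} = \frac{16 + P}{2} = 8 + \frac{P}{2}$)
$R{\left(g \right)} = \frac{2}{-3 + 10 g}$ ($R{\left(g \right)} = \frac{2}{-3 + \left(g + g\right) 5} = \frac{2}{-3 + 2 g 5} = \frac{2}{-3 + 10 g}$)
$\left(C{\left(-425 \right)} + B{\left(-208,R{\left(-9 \right)} \right)}\right) \left(\left(N + 293\right)^{2} - 27396\right) = \left(\left(8 + \frac{1}{2} \left(-425\right)\right) + \frac{2}{-3 + 10 \left(-9\right)}\right) \left(\left(-216 + 293\right)^{2} - 27396\right) = \left(\left(8 - \frac{425}{2}\right) + \frac{2}{-3 - 90}\right) \left(77^{2} - 27396\right) = \left(- \frac{409}{2} + \frac{2}{-93}\right) \left(5929 - 27396\right) = \left(- \frac{409}{2} + 2 \left(- \frac{1}{93}\right)\right) \left(-21467\right) = \left(- \frac{409}{2} - \frac{2}{93}\right) \left(-21467\right) = \left(- \frac{38041}{186}\right) \left(-21467\right) = \frac{816626147}{186}$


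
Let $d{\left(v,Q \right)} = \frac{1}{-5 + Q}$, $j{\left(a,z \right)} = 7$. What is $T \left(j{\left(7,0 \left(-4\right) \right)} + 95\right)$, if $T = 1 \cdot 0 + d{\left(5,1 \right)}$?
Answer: $- \frac{51}{2} \approx -25.5$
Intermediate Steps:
$T = - \frac{1}{4}$ ($T = 1 \cdot 0 + \frac{1}{-5 + 1} = 0 + \frac{1}{-4} = 0 - \frac{1}{4} = - \frac{1}{4} \approx -0.25$)
$T \left(j{\left(7,0 \left(-4\right) \right)} + 95\right) = - \frac{7 + 95}{4} = \left(- \frac{1}{4}\right) 102 = - \frac{51}{2}$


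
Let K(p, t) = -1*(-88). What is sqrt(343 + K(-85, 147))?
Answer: sqrt(431) ≈ 20.761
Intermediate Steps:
K(p, t) = 88
sqrt(343 + K(-85, 147)) = sqrt(343 + 88) = sqrt(431)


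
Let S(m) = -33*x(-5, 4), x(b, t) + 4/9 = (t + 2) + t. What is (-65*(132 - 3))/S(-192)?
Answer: 585/22 ≈ 26.591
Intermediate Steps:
x(b, t) = 14/9 + 2*t (x(b, t) = -4/9 + ((t + 2) + t) = -4/9 + ((2 + t) + t) = -4/9 + (2 + 2*t) = 14/9 + 2*t)
S(m) = -946/3 (S(m) = -33*(14/9 + 2*4) = -33*(14/9 + 8) = -33*86/9 = -946/3)
(-65*(132 - 3))/S(-192) = (-65*(132 - 3))/(-946/3) = -65*129*(-3/946) = -8385*(-3/946) = 585/22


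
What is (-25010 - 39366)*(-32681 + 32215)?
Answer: 29999216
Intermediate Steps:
(-25010 - 39366)*(-32681 + 32215) = -64376*(-466) = 29999216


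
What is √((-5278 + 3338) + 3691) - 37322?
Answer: -37322 + √1751 ≈ -37280.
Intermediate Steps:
√((-5278 + 3338) + 3691) - 37322 = √(-1940 + 3691) - 37322 = √1751 - 37322 = -37322 + √1751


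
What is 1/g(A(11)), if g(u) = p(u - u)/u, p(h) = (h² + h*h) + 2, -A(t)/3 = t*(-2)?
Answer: 33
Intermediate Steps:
A(t) = 6*t (A(t) = -3*t*(-2) = -(-6)*t = 6*t)
p(h) = 2 + 2*h² (p(h) = (h² + h²) + 2 = 2*h² + 2 = 2 + 2*h²)
g(u) = 2/u (g(u) = (2 + 2*(u - u)²)/u = (2 + 2*0²)/u = (2 + 2*0)/u = (2 + 0)/u = 2/u)
1/g(A(11)) = 1/(2/((6*11))) = 1/(2/66) = 1/(2*(1/66)) = 1/(1/33) = 33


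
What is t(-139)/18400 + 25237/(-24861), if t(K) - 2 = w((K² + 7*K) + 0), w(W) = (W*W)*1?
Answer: 4184484531733/228721200 ≈ 18295.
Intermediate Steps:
w(W) = W² (w(W) = W²*1 = W²)
t(K) = 2 + (K² + 7*K)² (t(K) = 2 + ((K² + 7*K) + 0)² = 2 + (K² + 7*K)²)
t(-139)/18400 + 25237/(-24861) = (2 + (-139)²*(7 - 139)²)/18400 + 25237/(-24861) = (2 + 19321*(-132)²)*(1/18400) + 25237*(-1/24861) = (2 + 19321*17424)*(1/18400) - 25237/24861 = (2 + 336649104)*(1/18400) - 25237/24861 = 336649106*(1/18400) - 25237/24861 = 168324553/9200 - 25237/24861 = 4184484531733/228721200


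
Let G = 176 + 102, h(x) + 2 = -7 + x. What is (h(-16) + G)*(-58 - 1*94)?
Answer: -38456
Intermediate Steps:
h(x) = -9 + x (h(x) = -2 + (-7 + x) = -9 + x)
G = 278
(h(-16) + G)*(-58 - 1*94) = ((-9 - 16) + 278)*(-58 - 1*94) = (-25 + 278)*(-58 - 94) = 253*(-152) = -38456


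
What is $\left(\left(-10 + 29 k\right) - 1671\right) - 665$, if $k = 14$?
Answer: $-1940$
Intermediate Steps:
$\left(\left(-10 + 29 k\right) - 1671\right) - 665 = \left(\left(-10 + 29 \cdot 14\right) - 1671\right) - 665 = \left(\left(-10 + 406\right) - 1671\right) - 665 = \left(396 - 1671\right) - 665 = -1275 - 665 = -1940$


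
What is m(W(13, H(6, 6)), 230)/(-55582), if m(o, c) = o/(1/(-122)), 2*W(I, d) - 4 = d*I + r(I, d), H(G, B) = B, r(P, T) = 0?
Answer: 2501/27791 ≈ 0.089993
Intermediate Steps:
W(I, d) = 2 + I*d/2 (W(I, d) = 2 + (d*I + 0)/2 = 2 + (I*d + 0)/2 = 2 + (I*d)/2 = 2 + I*d/2)
m(o, c) = -122*o (m(o, c) = o/(-1/122) = -122*o)
m(W(13, H(6, 6)), 230)/(-55582) = -122*(2 + (1/2)*13*6)/(-55582) = -122*(2 + 39)*(-1/55582) = -122*41*(-1/55582) = -5002*(-1/55582) = 2501/27791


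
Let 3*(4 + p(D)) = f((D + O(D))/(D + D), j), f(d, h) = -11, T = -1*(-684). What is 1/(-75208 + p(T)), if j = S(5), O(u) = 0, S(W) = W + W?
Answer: -3/225647 ≈ -1.3295e-5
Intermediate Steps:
S(W) = 2*W
T = 684
j = 10 (j = 2*5 = 10)
p(D) = -23/3 (p(D) = -4 + (⅓)*(-11) = -4 - 11/3 = -23/3)
1/(-75208 + p(T)) = 1/(-75208 - 23/3) = 1/(-225647/3) = -3/225647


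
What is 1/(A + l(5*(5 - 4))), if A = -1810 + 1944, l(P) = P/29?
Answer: 29/3891 ≈ 0.0074531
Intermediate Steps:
l(P) = P/29 (l(P) = P*(1/29) = P/29)
A = 134
1/(A + l(5*(5 - 4))) = 1/(134 + (5*(5 - 4))/29) = 1/(134 + (5*1)/29) = 1/(134 + (1/29)*5) = 1/(134 + 5/29) = 1/(3891/29) = 29/3891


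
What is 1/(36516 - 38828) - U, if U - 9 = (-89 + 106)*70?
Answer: -2772089/2312 ≈ -1199.0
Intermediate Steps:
U = 1199 (U = 9 + (-89 + 106)*70 = 9 + 17*70 = 9 + 1190 = 1199)
1/(36516 - 38828) - U = 1/(36516 - 38828) - 1*1199 = 1/(-2312) - 1199 = -1/2312 - 1199 = -2772089/2312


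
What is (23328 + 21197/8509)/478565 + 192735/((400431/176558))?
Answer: 363699512630602649/4279787173835 ≈ 84981.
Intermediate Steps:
(23328 + 21197/8509)/478565 + 192735/((400431/176558)) = (23328 + 21197*(1/8509))*(1/478565) + 192735/((400431*(1/176558))) = (23328 + 21197/8509)*(1/478565) + 192735/(400431/176558) = (198519149/8509)*(1/478565) + 192735*(176558/400431) = 198519149/4072109585 + 11342968710/133477 = 363699512630602649/4279787173835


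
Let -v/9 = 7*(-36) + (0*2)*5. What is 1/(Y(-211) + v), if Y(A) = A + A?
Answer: 1/1846 ≈ 0.00054171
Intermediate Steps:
Y(A) = 2*A
v = 2268 (v = -9*(7*(-36) + (0*2)*5) = -9*(-252 + 0*5) = -9*(-252 + 0) = -9*(-252) = 2268)
1/(Y(-211) + v) = 1/(2*(-211) + 2268) = 1/(-422 + 2268) = 1/1846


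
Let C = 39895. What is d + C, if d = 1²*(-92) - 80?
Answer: 39723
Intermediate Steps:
d = -172 (d = 1*(-92) - 80 = -92 - 80 = -172)
d + C = -172 + 39895 = 39723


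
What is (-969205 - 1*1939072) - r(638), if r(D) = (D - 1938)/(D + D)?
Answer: -927740038/319 ≈ -2.9083e+6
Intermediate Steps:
r(D) = (-1938 + D)/(2*D) (r(D) = (-1938 + D)/((2*D)) = (-1938 + D)*(1/(2*D)) = (-1938 + D)/(2*D))
(-969205 - 1*1939072) - r(638) = (-969205 - 1*1939072) - (-1938 + 638)/(2*638) = (-969205 - 1939072) - (-1300)/(2*638) = -2908277 - 1*(-325/319) = -2908277 + 325/319 = -927740038/319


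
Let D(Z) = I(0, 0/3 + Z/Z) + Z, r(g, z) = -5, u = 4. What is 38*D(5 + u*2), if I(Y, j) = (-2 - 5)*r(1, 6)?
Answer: 1824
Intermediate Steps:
I(Y, j) = 35 (I(Y, j) = (-2 - 5)*(-5) = -7*(-5) = 35)
D(Z) = 35 + Z
38*D(5 + u*2) = 38*(35 + (5 + 4*2)) = 38*(35 + (5 + 8)) = 38*(35 + 13) = 38*48 = 1824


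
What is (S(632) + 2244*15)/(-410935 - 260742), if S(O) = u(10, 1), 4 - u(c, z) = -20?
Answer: -33684/671677 ≈ -0.050149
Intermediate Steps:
u(c, z) = 24 (u(c, z) = 4 - 1*(-20) = 4 + 20 = 24)
S(O) = 24
(S(632) + 2244*15)/(-410935 - 260742) = (24 + 2244*15)/(-410935 - 260742) = (24 + 33660)/(-671677) = 33684*(-1/671677) = -33684/671677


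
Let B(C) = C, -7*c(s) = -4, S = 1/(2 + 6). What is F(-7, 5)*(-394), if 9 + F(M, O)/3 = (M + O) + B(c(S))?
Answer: 86286/7 ≈ 12327.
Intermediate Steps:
S = 1/8 ≈ 0.12500
c(s) = 4/7 (c(s) = -1/7*(-4) = 4/7)
F(M, O) = -177/7 + 3*M + 3*O (F(M, O) = -27 + 3*((M + O) + 4/7) = -27 + 3*(4/7 + M + O) = -27 + (12/7 + 3*M + 3*O) = -177/7 + 3*M + 3*O)
F(-7, 5)*(-394) = (-177/7 + 3*(-7) + 3*5)*(-394) = (-177/7 - 21 + 15)*(-394) = -219/7*(-394) = 86286/7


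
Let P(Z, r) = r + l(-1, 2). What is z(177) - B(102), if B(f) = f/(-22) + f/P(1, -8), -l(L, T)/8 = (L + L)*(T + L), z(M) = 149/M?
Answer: -56633/7788 ≈ -7.2718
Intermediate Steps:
l(L, T) = -16*L*(L + T) (l(L, T) = -8*(L + L)*(T + L) = -8*2*L*(L + T) = -16*L*(L + T))
P(Z, r) = 16 + r (P(Z, r) = r - 16*(-1)*(-1 + 2) = r - 16*(-1)*1 = r + 16 = 16 + r)
B(f) = 7*f/88 (B(f) = f/(-22) + f/(16 - 8) = f*(-1/22) + f/8 = -f/22 + f*(⅛) = -f/22 + f/8 = 7*f/88)
z(177) - B(102) = 149/177 - 7*102/88 = 149*(1/177) - 1*357/44 = 149/177 - 357/44 = -56633/7788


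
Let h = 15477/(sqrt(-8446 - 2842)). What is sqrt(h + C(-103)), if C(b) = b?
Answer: sqrt(-820259452 - 21838047*I*sqrt(2822))/2822 ≈ 6.1404 - 11.862*I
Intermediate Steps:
h = -15477*I*sqrt(2822)/5644 (h = 15477/(sqrt(-11288)) = 15477/((2*I*sqrt(2822))) = 15477*(-I*sqrt(2822)/5644) = -15477*I*sqrt(2822)/5644 ≈ -145.67*I)
sqrt(h + C(-103)) = sqrt(-15477*I*sqrt(2822)/5644 - 103) = sqrt(-103 - 15477*I*sqrt(2822)/5644)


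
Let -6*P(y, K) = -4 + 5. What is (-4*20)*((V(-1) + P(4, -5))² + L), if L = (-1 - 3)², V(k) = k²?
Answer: -12020/9 ≈ -1335.6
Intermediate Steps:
P(y, K) = -⅙ (P(y, K) = -(-4 + 5)/6 = -⅙*1 = -⅙)
L = 16 (L = (-4)² = 16)
(-4*20)*((V(-1) + P(4, -5))² + L) = (-4*20)*(((-1)² - ⅙)² + 16) = -80*((1 - ⅙)² + 16) = -80*((⅚)² + 16) = -80*(25/36 + 16) = -80*601/36 = -12020/9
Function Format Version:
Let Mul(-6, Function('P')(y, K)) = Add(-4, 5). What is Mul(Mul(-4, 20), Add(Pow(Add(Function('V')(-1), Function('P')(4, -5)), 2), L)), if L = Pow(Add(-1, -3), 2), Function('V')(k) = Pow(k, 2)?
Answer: Rational(-12020, 9) ≈ -1335.6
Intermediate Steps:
Function('P')(y, K) = Rational(-1, 6) (Function('P')(y, K) = Mul(Rational(-1, 6), Add(-4, 5)) = Mul(Rational(-1, 6), 1) = Rational(-1, 6))
L = 16 (L = Pow(-4, 2) = 16)
Mul(Mul(-4, 20), Add(Pow(Add(Function('V')(-1), Function('P')(4, -5)), 2), L)) = Mul(Mul(-4, 20), Add(Pow(Add(Pow(-1, 2), Rational(-1, 6)), 2), 16)) = Mul(-80, Add(Pow(Add(1, Rational(-1, 6)), 2), 16)) = Mul(-80, Add(Pow(Rational(5, 6), 2), 16)) = Mul(-80, Add(Rational(25, 36), 16)) = Mul(-80, Rational(601, 36)) = Rational(-12020, 9)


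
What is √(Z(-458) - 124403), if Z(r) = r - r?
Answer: I*√124403 ≈ 352.71*I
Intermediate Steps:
Z(r) = 0
√(Z(-458) - 124403) = √(0 - 124403) = √(-124403) = I*√124403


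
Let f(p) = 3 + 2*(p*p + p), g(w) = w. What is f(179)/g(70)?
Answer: 64443/70 ≈ 920.61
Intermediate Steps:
f(p) = 3 + 2*p + 2*p**2 (f(p) = 3 + 2*(p**2 + p) = 3 + 2*(p + p**2) = 3 + (2*p + 2*p**2) = 3 + 2*p + 2*p**2)
f(179)/g(70) = (3 + 2*179 + 2*179**2)/70 = (3 + 358 + 2*32041)*(1/70) = (3 + 358 + 64082)*(1/70) = 64443*(1/70) = 64443/70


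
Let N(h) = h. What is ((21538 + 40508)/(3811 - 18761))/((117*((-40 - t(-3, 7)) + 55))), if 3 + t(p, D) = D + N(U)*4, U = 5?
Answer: 383/97175 ≈ 0.0039413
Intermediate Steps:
t(p, D) = 17 + D (t(p, D) = -3 + (D + 5*4) = -3 + (D + 20) = -3 + (20 + D) = 17 + D)
((21538 + 40508)/(3811 - 18761))/((117*((-40 - t(-3, 7)) + 55))) = ((21538 + 40508)/(3811 - 18761))/((117*((-40 - (17 + 7)) + 55))) = (62046/(-14950))/((117*((-40 - 1*24) + 55))) = (62046*(-1/14950))/((117*((-40 - 24) + 55))) = -31023*1/(117*(-64 + 55))/7475 = -31023/(7475*(117*(-9))) = -31023/7475/(-1053) = -31023/7475*(-1/1053) = 383/97175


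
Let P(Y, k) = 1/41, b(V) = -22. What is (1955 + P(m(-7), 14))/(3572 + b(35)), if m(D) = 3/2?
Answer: 40078/72775 ≈ 0.55071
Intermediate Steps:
m(D) = 3/2 (m(D) = 3*(½) = 3/2)
P(Y, k) = 1/41
(1955 + P(m(-7), 14))/(3572 + b(35)) = (1955 + 1/41)/(3572 - 22) = (80156/41)/3550 = (80156/41)*(1/3550) = 40078/72775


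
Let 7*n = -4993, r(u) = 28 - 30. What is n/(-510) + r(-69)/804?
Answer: 55656/39865 ≈ 1.3961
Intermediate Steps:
r(u) = -2
n = -4993/7 (n = (⅐)*(-4993) = -4993/7 ≈ -713.29)
n/(-510) + r(-69)/804 = -4993/7/(-510) - 2/804 = -4993/7*(-1/510) - 2*1/804 = 4993/3570 - 1/402 = 55656/39865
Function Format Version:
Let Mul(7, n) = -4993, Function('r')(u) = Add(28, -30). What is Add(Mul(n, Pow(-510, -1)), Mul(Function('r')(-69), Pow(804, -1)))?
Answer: Rational(55656, 39865) ≈ 1.3961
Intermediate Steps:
Function('r')(u) = -2
n = Rational(-4993, 7) (n = Mul(Rational(1, 7), -4993) = Rational(-4993, 7) ≈ -713.29)
Add(Mul(n, Pow(-510, -1)), Mul(Function('r')(-69), Pow(804, -1))) = Add(Mul(Rational(-4993, 7), Pow(-510, -1)), Mul(-2, Pow(804, -1))) = Add(Mul(Rational(-4993, 7), Rational(-1, 510)), Mul(-2, Rational(1, 804))) = Add(Rational(4993, 3570), Rational(-1, 402)) = Rational(55656, 39865)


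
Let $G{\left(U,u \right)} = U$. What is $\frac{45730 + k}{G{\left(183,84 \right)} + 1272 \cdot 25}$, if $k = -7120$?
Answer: $\frac{12870}{10661} \approx 1.2072$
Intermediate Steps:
$\frac{45730 + k}{G{\left(183,84 \right)} + 1272 \cdot 25} = \frac{45730 - 7120}{183 + 1272 \cdot 25} = \frac{38610}{183 + 31800} = \frac{38610}{31983} = 38610 \cdot \frac{1}{31983} = \frac{12870}{10661}$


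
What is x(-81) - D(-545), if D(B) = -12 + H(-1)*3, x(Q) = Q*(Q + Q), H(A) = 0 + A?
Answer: 13137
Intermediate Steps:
H(A) = A
x(Q) = 2*Q**2 (x(Q) = Q*(2*Q) = 2*Q**2)
D(B) = -15 (D(B) = -12 - 1*3 = -12 - 3 = -15)
x(-81) - D(-545) = 2*(-81)**2 - 1*(-15) = 2*6561 + 15 = 13122 + 15 = 13137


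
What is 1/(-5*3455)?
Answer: -1/17275 ≈ -5.7887e-5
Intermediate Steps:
1/(-5*3455) = 1/(-17275) = -1/17275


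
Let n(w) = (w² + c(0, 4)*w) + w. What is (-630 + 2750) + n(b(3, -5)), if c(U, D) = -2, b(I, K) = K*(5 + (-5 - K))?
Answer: 2770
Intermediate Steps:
b(I, K) = -K² (b(I, K) = K*(-K) = -K²)
n(w) = w² - w (n(w) = (w² - 2*w) + w = w² - w)
(-630 + 2750) + n(b(3, -5)) = (-630 + 2750) + (-1*(-5)²)*(-1 - 1*(-5)²) = 2120 + (-1*25)*(-1 - 1*25) = 2120 - 25*(-1 - 25) = 2120 - 25*(-26) = 2120 + 650 = 2770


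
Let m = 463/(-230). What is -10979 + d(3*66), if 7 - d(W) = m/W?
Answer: -499664417/45540 ≈ -10972.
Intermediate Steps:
m = -463/230 (m = 463*(-1/230) = -463/230 ≈ -2.0130)
d(W) = 7 + 463/(230*W) (d(W) = 7 - (-463)/(230*W) = 7 + 463/(230*W))
-10979 + d(3*66) = -10979 + (7 + 463/(230*((3*66)))) = -10979 + (7 + (463/230)/198) = -10979 + (7 + (463/230)*(1/198)) = -10979 + (7 + 463/45540) = -10979 + 319243/45540 = -499664417/45540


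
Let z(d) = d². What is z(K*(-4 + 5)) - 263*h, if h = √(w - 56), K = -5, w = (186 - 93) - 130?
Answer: 25 - 263*I*√93 ≈ 25.0 - 2536.3*I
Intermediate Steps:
w = -37 (w = 93 - 130 = -37)
h = I*√93 (h = √(-37 - 56) = √(-93) = I*√93 ≈ 9.6436*I)
z(K*(-4 + 5)) - 263*h = (-5*(-4 + 5))² - 263*I*√93 = (-5*1)² - 263*I*√93 = (-5)² - 263*I*√93 = 25 - 263*I*√93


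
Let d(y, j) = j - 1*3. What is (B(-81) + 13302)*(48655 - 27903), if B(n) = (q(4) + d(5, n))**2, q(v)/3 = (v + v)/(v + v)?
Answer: 412196976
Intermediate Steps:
d(y, j) = -3 + j (d(y, j) = j - 3 = -3 + j)
q(v) = 3 (q(v) = 3*((v + v)/(v + v)) = 3*((2*v)/((2*v))) = 3*((2*v)*(1/(2*v))) = 3*1 = 3)
B(n) = n**2 (B(n) = (3 + (-3 + n))**2 = n**2)
(B(-81) + 13302)*(48655 - 27903) = ((-81)**2 + 13302)*(48655 - 27903) = (6561 + 13302)*20752 = 19863*20752 = 412196976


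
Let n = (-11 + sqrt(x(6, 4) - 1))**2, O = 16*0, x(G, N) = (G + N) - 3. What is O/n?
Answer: 0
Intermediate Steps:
x(G, N) = -3 + G + N
O = 0
n = (-11 + sqrt(6))**2 (n = (-11 + sqrt((-3 + 6 + 4) - 1))**2 = (-11 + sqrt(7 - 1))**2 = (-11 + sqrt(6))**2 ≈ 73.111)
O/n = 0/((11 - sqrt(6))**2) = 0/(11 - sqrt(6))**2 = 0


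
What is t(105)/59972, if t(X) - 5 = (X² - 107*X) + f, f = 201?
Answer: -1/14993 ≈ -6.6698e-5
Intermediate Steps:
t(X) = 206 + X² - 107*X (t(X) = 5 + ((X² - 107*X) + 201) = 5 + (201 + X² - 107*X) = 206 + X² - 107*X)
t(105)/59972 = (206 + 105² - 107*105)/59972 = (206 + 11025 - 11235)*(1/59972) = -4*1/59972 = -1/14993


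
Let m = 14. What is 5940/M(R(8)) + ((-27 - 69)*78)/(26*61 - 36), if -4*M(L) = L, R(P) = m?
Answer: -9233208/5425 ≈ -1702.0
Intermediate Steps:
R(P) = 14
M(L) = -L/4
5940/M(R(8)) + ((-27 - 69)*78)/(26*61 - 36) = 5940/((-1/4*14)) + ((-27 - 69)*78)/(26*61 - 36) = 5940/(-7/2) + (-96*78)/(1586 - 36) = 5940*(-2/7) - 7488/1550 = -11880/7 - 7488*1/1550 = -11880/7 - 3744/775 = -9233208/5425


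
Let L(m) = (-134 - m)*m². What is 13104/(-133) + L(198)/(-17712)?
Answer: 495699/779 ≈ 636.33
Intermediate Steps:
L(m) = m²*(-134 - m)
13104/(-133) + L(198)/(-17712) = 13104/(-133) + (198²*(-134 - 1*198))/(-17712) = 13104*(-1/133) + (39204*(-134 - 198))*(-1/17712) = -1872/19 + (39204*(-332))*(-1/17712) = -1872/19 - 13015728*(-1/17712) = -1872/19 + 30129/41 = 495699/779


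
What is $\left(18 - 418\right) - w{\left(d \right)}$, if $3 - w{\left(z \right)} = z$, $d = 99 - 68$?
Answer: $-372$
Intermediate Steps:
$d = 31$ ($d = 99 - 68 = 31$)
$w{\left(z \right)} = 3 - z$
$\left(18 - 418\right) - w{\left(d \right)} = \left(18 - 418\right) - \left(3 - 31\right) = -400 - -28 = -400 + 28 = -372$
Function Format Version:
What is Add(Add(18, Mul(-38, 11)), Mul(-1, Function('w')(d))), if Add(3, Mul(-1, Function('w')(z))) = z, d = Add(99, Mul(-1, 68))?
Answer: -372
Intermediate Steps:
d = 31 (d = Add(99, -68) = 31)
Function('w')(z) = Add(3, Mul(-1, z))
Add(Add(18, Mul(-38, 11)), Mul(-1, Function('w')(d))) = Add(Add(18, Mul(-38, 11)), Mul(-1, Add(3, Mul(-1, 31)))) = Add(Add(18, -418), Mul(-1, Add(3, -31))) = Add(-400, Mul(-1, -28)) = Add(-400, 28) = -372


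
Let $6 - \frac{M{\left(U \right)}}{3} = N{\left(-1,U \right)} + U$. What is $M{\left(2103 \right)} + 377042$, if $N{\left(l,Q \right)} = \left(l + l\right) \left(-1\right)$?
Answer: $370745$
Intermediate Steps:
$N{\left(l,Q \right)} = - 2 l$ ($N{\left(l,Q \right)} = 2 l \left(-1\right) = - 2 l$)
$M{\left(U \right)} = 12 - 3 U$ ($M{\left(U \right)} = 18 - 3 \left(\left(-2\right) \left(-1\right) + U\right) = 18 - 3 \left(2 + U\right) = 18 - \left(6 + 3 U\right) = 12 - 3 U$)
$M{\left(2103 \right)} + 377042 = \left(12 - 6309\right) + 377042 = -6297 + 377042 = 370745$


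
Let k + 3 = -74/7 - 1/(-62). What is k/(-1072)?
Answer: 5883/465248 ≈ 0.012645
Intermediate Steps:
k = -5883/434 (k = -3 + (-74/7 - 1/(-62)) = -3 + (-74*⅐ - 1*(-1/62)) = -3 + (-74/7 + 1/62) = -3 - 4581/434 = -5883/434 ≈ -13.555)
k/(-1072) = -5883/434/(-1072) = -1/1072*(-5883/434) = 5883/465248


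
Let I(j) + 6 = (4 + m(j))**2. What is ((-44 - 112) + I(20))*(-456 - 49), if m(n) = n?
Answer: -209070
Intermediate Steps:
I(j) = -6 + (4 + j)**2
((-44 - 112) + I(20))*(-456 - 49) = ((-44 - 112) + (-6 + (4 + 20)**2))*(-456 - 49) = (-156 + (-6 + 24**2))*(-505) = (-156 + (-6 + 576))*(-505) = (-156 + 570)*(-505) = 414*(-505) = -209070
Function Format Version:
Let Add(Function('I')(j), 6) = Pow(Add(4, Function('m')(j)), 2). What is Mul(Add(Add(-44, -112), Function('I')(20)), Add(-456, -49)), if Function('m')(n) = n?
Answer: -209070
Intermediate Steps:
Function('I')(j) = Add(-6, Pow(Add(4, j), 2))
Mul(Add(Add(-44, -112), Function('I')(20)), Add(-456, -49)) = Mul(Add(Add(-44, -112), Add(-6, Pow(Add(4, 20), 2))), Add(-456, -49)) = Mul(Add(-156, Add(-6, Pow(24, 2))), -505) = Mul(Add(-156, Add(-6, 576)), -505) = Mul(Add(-156, 570), -505) = Mul(414, -505) = -209070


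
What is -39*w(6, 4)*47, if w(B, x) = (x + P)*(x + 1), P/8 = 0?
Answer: -36660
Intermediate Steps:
P = 0 (P = 8*0 = 0)
w(B, x) = x*(1 + x) (w(B, x) = (x + 0)*(x + 1) = x*(1 + x))
-39*w(6, 4)*47 = -156*(1 + 4)*47 = -156*5*47 = -39*20*47 = -780*47 = -36660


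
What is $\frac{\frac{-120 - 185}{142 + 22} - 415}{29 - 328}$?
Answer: $\frac{68365}{49036} \approx 1.3942$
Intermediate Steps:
$\frac{\frac{-120 - 185}{142 + 22} - 415}{29 - 328} = \frac{- \frac{305}{164} - 415}{-299} = \left(\left(-305\right) \frac{1}{164} - 415\right) \left(- \frac{1}{299}\right) = \left(- \frac{305}{164} - 415\right) \left(- \frac{1}{299}\right) = \left(- \frac{68365}{164}\right) \left(- \frac{1}{299}\right) = \frac{68365}{49036}$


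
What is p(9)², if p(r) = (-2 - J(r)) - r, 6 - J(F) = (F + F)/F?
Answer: 225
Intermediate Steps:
J(F) = 4 (J(F) = 6 - (F + F)/F = 6 - 2*F/F = 6 - 1*2 = 6 - 2 = 4)
p(r) = -6 - r (p(r) = (-2 - 1*4) - r = (-2 - 4) - r = -6 - r)
p(9)² = (-6 - 1*9)² = (-6 - 9)² = (-15)² = 225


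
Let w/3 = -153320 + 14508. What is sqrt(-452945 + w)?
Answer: I*sqrt(869381) ≈ 932.41*I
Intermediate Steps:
w = -416436 (w = 3*(-153320 + 14508) = 3*(-138812) = -416436)
sqrt(-452945 + w) = sqrt(-452945 - 416436) = sqrt(-869381) = I*sqrt(869381)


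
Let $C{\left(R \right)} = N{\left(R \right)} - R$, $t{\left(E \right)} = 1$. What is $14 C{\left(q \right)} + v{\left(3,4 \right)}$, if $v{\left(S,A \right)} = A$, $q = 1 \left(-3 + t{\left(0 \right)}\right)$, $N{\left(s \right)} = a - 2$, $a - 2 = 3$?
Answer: $74$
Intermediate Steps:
$a = 5$ ($a = 2 + 3 = 5$)
$N{\left(s \right)} = 3$ ($N{\left(s \right)} = 5 - 2 = 3$)
$q = -2$ ($q = 1 \left(-3 + 1\right) = 1 \left(-2\right) = -2$)
$C{\left(R \right)} = 3 - R$
$14 C{\left(q \right)} + v{\left(3,4 \right)} = 14 \left(3 - -2\right) + 4 = 14 \left(3 + 2\right) + 4 = 14 \cdot 5 + 4 = 70 + 4 = 74$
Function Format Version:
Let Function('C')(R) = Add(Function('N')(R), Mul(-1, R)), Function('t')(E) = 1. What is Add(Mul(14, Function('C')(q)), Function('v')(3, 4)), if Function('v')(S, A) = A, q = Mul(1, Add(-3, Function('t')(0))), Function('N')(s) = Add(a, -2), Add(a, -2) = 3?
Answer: 74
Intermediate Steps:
a = 5 (a = Add(2, 3) = 5)
Function('N')(s) = 3 (Function('N')(s) = Add(5, -2) = 3)
q = -2 (q = Mul(1, Add(-3, 1)) = Mul(1, -2) = -2)
Function('C')(R) = Add(3, Mul(-1, R))
Add(Mul(14, Function('C')(q)), Function('v')(3, 4)) = Add(Mul(14, Add(3, Mul(-1, -2))), 4) = Add(Mul(14, Add(3, 2)), 4) = Add(Mul(14, 5), 4) = Add(70, 4) = 74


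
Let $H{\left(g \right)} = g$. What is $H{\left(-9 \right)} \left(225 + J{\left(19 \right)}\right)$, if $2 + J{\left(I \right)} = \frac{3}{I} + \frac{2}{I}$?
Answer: $- \frac{38178}{19} \approx -2009.4$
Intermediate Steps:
$J{\left(I \right)} = -2 + \frac{5}{I}$ ($J{\left(I \right)} = -2 + \left(\frac{3}{I} + \frac{2}{I}\right) = -2 + \frac{5}{I}$)
$H{\left(-9 \right)} \left(225 + J{\left(19 \right)}\right) = - 9 \left(225 - \left(2 - \frac{5}{19}\right)\right) = - 9 \left(225 + \left(-2 + 5 \cdot \frac{1}{19}\right)\right) = - 9 \left(225 + \left(-2 + \frac{5}{19}\right)\right) = - 9 \left(225 - \frac{33}{19}\right) = \left(-9\right) \frac{4242}{19} = - \frac{38178}{19}$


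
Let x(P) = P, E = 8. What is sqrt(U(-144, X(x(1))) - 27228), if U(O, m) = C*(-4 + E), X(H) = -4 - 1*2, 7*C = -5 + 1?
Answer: 2*I*sqrt(333571)/7 ≈ 165.02*I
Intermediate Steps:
C = -4/7 (C = (-5 + 1)/7 = (1/7)*(-4) = -4/7 ≈ -0.57143)
X(H) = -6 (X(H) = -4 - 2 = -6)
U(O, m) = -16/7 (U(O, m) = -4*(-4 + 8)/7 = -4/7*4 = -16/7)
sqrt(U(-144, X(x(1))) - 27228) = sqrt(-16/7 - 27228) = sqrt(-190612/7) = 2*I*sqrt(333571)/7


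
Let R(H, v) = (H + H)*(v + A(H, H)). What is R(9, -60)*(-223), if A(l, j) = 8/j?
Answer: 237272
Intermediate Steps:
R(H, v) = 2*H*(v + 8/H) (R(H, v) = (H + H)*(v + 8/H) = (2*H)*(v + 8/H) = 2*H*(v + 8/H))
R(9, -60)*(-223) = (16 + 2*9*(-60))*(-223) = (16 - 1080)*(-223) = -1064*(-223) = 237272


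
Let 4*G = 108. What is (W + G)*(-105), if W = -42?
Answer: 1575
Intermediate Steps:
G = 27 (G = (¼)*108 = 27)
(W + G)*(-105) = (-42 + 27)*(-105) = -15*(-105) = 1575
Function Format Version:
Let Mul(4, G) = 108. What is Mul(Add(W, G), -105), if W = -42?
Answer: 1575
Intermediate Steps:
G = 27 (G = Mul(Rational(1, 4), 108) = 27)
Mul(Add(W, G), -105) = Mul(Add(-42, 27), -105) = Mul(-15, -105) = 1575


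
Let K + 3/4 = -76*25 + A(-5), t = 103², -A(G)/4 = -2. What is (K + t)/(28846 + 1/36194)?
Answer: 126190381/417620850 ≈ 0.30217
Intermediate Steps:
A(G) = 8 (A(G) = -4*(-2) = 8)
t = 10609
K = -7571/4 (K = -¾ + (-76*25 + 8) = -¾ + (-1900 + 8) = -¾ - 1892 = -7571/4 ≈ -1892.8)
(K + t)/(28846 + 1/36194) = (-7571/4 + 10609)/(28846 + 1/36194) = 34865/(4*(28846 + 1/36194)) = 34865/(4*(1044052125/36194)) = (34865/4)*(36194/1044052125) = 126190381/417620850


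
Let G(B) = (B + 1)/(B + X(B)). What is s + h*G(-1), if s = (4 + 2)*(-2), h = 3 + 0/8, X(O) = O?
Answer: -12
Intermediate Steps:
h = 3 (h = 3 + 0*(1/8) = 3 + 0 = 3)
s = -12 (s = 6*(-2) = -12)
G(B) = (1 + B)/(2*B) (G(B) = (B + 1)/(B + B) = (1 + B)/((2*B)) = (1 + B)*(1/(2*B)) = (1 + B)/(2*B))
s + h*G(-1) = -12 + 3*((1/2)*(1 - 1)/(-1)) = -12 + 3*((1/2)*(-1)*0) = -12 + 3*0 = -12 + 0 = -12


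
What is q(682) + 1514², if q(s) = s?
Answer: 2292878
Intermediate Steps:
q(682) + 1514² = 682 + 1514² = 682 + 2292196 = 2292878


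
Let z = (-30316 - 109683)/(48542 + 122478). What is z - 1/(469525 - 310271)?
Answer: -11147785883/13617809540 ≈ -0.81862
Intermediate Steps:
z = -139999/171020 ≈ -0.81861
z - 1/(469525 - 310271) = -139999/171020 - 1/(469525 - 310271) = -139999/171020 - 1/159254 = -11147785883/13617809540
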